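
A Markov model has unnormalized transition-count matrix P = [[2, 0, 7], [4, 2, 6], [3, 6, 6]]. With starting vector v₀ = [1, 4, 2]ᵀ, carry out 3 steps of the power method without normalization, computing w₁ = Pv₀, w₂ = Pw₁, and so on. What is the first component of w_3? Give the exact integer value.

3592

w1 = Pv₀ = (16, 24, 39)
w2 = Pw1 = (305, 346, 426)
w3 = Pw2 = (3592, 4468, 5547)
The requested component of w3 is 3592.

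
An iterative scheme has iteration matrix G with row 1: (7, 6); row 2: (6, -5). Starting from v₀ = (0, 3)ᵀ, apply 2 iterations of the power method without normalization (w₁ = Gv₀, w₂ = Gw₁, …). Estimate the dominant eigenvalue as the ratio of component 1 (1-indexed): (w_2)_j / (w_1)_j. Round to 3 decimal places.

w1 = Gv₀ = (7·0 + 6·3; 6·0 + (-5)·3) = (18, -15)
w2 = Gw1 = (7·18 + 6·(-15); 6·18 + (-5)·(-15)) = (36, 183)
Ratio at component: 36 / 18 = 2.000

λ ≈ 2.000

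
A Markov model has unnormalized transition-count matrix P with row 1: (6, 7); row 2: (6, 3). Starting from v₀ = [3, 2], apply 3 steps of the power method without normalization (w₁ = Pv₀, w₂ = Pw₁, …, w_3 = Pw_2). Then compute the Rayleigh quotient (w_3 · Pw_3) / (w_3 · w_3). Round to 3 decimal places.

11.152

w1 = Pv₀ = (6·3 + 7·2; 6·3 + 3·2) = (32, 24)
w2 = Pw1 = (6·32 + 7·24; 6·32 + 3·24) = (360, 264)
w3 = Pw2 = (4008, 2952)
Pw3 = (44712, 32904)
w3·Pw3 = 4008·44712 + 2952·32904 = 276338304; w3·w3 = 4008·4008 + 2952·2952 = 24778368
λ ≈ 276338304/24778368 = 11.152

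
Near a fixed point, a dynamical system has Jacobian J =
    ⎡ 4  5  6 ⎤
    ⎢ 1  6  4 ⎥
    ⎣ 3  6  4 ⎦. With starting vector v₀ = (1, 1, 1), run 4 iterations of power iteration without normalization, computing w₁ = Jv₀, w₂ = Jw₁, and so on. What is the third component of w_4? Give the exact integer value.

w1 = Jv₀ = (15, 11, 13)
w2 = Jw1 = (193, 133, 163)
w3 = Jw2 = (2415, 1643, 2029)
w4 = Jw3 = (30049, 20389, 25219)
The requested component of w4 is 25219.

25219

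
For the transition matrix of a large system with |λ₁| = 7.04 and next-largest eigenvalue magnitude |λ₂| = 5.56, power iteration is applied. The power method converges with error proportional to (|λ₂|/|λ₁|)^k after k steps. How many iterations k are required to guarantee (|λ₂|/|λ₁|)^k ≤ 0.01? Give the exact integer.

|λ₂/λ₁| = 5.56/7.04 = 0.78977
Need k ≥ ln(0.01) / ln(0.78977) = -4.6052 / -0.2360 ≈ 19.513
Smallest integer k satisfying the bound: 20

20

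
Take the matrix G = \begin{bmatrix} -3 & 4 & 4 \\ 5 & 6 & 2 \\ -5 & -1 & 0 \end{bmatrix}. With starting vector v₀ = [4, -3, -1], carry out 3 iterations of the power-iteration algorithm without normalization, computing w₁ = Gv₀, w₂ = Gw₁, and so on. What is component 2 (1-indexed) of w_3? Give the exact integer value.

w1 = Gv₀ = (-28, 0, -17)
w2 = Gw1 = (16, -174, 140)
w3 = Gw2 = (-184, -684, 94)
The requested component of w3 is -684.

-684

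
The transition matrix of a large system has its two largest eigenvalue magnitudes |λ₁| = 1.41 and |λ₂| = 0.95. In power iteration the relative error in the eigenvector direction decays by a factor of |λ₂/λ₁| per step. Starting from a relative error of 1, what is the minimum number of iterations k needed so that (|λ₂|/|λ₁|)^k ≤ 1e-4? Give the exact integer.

24

|λ₂/λ₁| = 0.95/1.41 = 0.67376
Need k ≥ ln(1e-4) / ln(0.67376) = -9.2103 / -0.3949 ≈ 23.324
Smallest integer k satisfying the bound: 24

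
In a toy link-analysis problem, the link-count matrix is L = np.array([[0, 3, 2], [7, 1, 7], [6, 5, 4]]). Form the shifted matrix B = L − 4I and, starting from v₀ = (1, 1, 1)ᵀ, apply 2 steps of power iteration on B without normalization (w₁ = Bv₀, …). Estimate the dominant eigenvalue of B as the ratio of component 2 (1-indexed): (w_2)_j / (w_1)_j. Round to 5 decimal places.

4.63636

B = L − 4I has rows (-4, 3, 2); (7, -3, 7); (6, 5, 0)
w1 = Bv₀ = ((-4)·1 + 3·1 + 2·1; 7·1 + (-3)·1 + 7·1; 6·1 + 5·1 + 0·1) = (1, 11, 11)
w2 = Bw1 = ((-4)·1 + 3·11 + 2·11; 7·1 + (-3)·11 + 7·11; 6·1 + 5·11 + 0·11) = (51, 51, 61)
Ratio: 51/11 = 4.63636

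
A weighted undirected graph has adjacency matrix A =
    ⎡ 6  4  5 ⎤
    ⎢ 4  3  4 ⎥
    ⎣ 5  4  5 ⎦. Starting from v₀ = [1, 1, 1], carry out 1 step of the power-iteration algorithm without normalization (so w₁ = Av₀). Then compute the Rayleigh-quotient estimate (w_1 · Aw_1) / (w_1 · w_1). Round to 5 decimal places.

w1 = Av₀ = (15, 11, 14)
Aw1 = (204, 149, 189)
w1·Aw1 = 15·204 + 11·149 + 14·189 = 7345; w1·w1 = 15·15 + 11·11 + 14·14 = 542
λ ≈ 7345/542 = 13.55166

λ ≈ 13.55166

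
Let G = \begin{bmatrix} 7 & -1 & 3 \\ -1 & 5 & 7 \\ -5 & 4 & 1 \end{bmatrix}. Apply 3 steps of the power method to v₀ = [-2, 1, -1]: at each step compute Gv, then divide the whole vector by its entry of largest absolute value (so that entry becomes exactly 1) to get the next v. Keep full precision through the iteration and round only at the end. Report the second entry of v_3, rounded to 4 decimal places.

Gv0 = (-18.00000, 0.00000, 13.00000); divide by -18.00000 → v1 = (1.00000, 0.00000, -0.72222)
Gv1 = (4.83333, -6.05556, -5.72222); divide by -6.05556 → v2 = (-0.79817, 1.00000, 0.94495)
Gv2 = (-3.75229, 12.41284, 8.93578); divide by 12.41284 → v3 = (-0.30229, 1.00000, 0.71988)
Requested entry of v3: 1353/1353 = 1.0000

1.0000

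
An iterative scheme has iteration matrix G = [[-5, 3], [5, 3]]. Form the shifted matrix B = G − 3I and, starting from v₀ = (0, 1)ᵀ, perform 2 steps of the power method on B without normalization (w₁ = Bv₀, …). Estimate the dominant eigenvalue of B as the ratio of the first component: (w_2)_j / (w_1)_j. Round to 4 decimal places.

-8.0000

B = G − 3I has rows (-8, 3); (5, 0)
w1 = Bv₀ = (3, 0)
w2 = Bw1 = (-24, 15)
Ratio: -24/3 = -8.0000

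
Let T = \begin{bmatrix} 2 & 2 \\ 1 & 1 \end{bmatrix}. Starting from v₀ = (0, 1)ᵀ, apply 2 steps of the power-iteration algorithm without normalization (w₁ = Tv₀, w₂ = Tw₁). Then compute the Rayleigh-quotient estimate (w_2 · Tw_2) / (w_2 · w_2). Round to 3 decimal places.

w1 = Tv₀ = (2·0 + 2·1; 1·0 + 1·1) = (2, 1)
w2 = Tw1 = (2·2 + 2·1; 1·2 + 1·1) = (6, 3)
Tw2 = (18, 9)
w2·Tw2 = 6·18 + 3·9 = 135; w2·w2 = 6·6 + 3·3 = 45
λ ≈ 135/45 = 3.000

3.000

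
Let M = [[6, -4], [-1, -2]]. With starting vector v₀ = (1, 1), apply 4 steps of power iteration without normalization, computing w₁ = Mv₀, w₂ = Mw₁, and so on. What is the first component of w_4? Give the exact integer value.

w1 = Mv₀ = (2, -3)
w2 = Mw1 = (24, 4)
w3 = Mw2 = (128, -32)
w4 = Mw3 = (896, -64)
The requested component of w4 is 896.

896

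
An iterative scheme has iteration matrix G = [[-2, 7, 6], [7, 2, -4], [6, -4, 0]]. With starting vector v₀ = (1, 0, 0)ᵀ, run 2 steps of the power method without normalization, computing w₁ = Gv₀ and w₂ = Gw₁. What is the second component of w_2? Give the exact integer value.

-24

w1 = Gv₀ = ((-2)·1 + 7·0 + 6·0; 7·1 + 2·0 + (-4)·0; 6·1 + (-4)·0 + 0·0) = (-2, 7, 6)
w2 = Gw1 = ((-2)·(-2) + 7·7 + 6·6; 7·(-2) + 2·7 + (-4)·6; 6·(-2) + (-4)·7 + 0·6) = (89, -24, -40)
The requested component of w2 is -24.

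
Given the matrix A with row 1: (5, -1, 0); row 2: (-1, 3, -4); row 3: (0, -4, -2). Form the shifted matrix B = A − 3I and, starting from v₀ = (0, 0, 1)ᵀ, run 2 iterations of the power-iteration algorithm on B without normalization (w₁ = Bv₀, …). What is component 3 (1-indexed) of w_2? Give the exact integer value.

B = A − 3I has rows (2, -1, 0); (-1, 0, -4); (0, -4, -5)
w1 = Bv₀ = (2·0 + (-1)·0 + 0·1; (-1)·0 + 0·0 + (-4)·1; 0·0 + (-4)·0 + (-5)·1) = (0, -4, -5)
w2 = Bw1 = (2·0 + (-1)·(-4) + 0·(-5); (-1)·0 + 0·(-4) + (-4)·(-5); 0·0 + (-4)·(-4) + (-5)·(-5)) = (4, 20, 41)
Requested component of w2: 41

41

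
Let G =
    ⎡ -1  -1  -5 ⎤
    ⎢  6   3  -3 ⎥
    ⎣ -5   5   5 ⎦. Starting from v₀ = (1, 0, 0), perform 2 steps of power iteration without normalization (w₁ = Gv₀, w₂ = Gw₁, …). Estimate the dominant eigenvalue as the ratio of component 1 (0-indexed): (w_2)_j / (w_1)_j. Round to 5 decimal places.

w1 = Gv₀ = ((-1)·1 + (-1)·0 + (-5)·0; 6·1 + 3·0 + (-3)·0; (-5)·1 + 5·0 + 5·0) = (-1, 6, -5)
w2 = Gw1 = ((-1)·(-1) + (-1)·6 + (-5)·(-5); 6·(-1) + 3·6 + (-3)·(-5); (-5)·(-1) + 5·6 + 5·(-5)) = (20, 27, 10)
Ratio at component: 27 / 6 = 4.50000

4.50000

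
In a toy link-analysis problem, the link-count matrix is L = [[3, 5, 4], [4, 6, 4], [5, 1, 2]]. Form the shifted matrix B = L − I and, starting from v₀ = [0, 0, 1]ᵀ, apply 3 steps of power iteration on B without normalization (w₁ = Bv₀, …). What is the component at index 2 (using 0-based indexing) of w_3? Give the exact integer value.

225

B = L − I has rows (2, 5, 4); (4, 5, 4); (5, 1, 1)
w1 = Bv₀ = (2·0 + 5·0 + 4·1; 4·0 + 5·0 + 4·1; 5·0 + 1·0 + 1·1) = (4, 4, 1)
w2 = Bw1 = (2·4 + 5·4 + 4·1; 4·4 + 5·4 + 4·1; 5·4 + 1·4 + 1·1) = (32, 40, 25)
w3 = Bw2 = (364, 428, 225)
Requested component of w3: 225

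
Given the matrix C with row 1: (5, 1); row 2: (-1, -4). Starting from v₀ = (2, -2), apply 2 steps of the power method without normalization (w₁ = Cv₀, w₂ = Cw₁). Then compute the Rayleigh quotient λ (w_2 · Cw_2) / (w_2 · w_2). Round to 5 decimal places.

w1 = Cv₀ = (5·2 + 1·(-2); (-1)·2 + (-4)·(-2)) = (8, 6)
w2 = Cw1 = (5·8 + 1·6; (-1)·8 + (-4)·6) = (46, -32)
Cw2 = (198, 82)
w2·Cw2 = 46·198 + (-32)·82 = 6484; w2·w2 = 46·46 + (-32)·(-32) = 3140
λ ≈ 6484/3140 = 2.06497

2.06497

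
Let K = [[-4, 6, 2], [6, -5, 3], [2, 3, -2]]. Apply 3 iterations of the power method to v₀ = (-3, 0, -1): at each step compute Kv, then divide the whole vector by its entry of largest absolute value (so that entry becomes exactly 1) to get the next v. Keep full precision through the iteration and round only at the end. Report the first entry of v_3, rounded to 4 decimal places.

Kv0 = (10.00000, -21.00000, -4.00000); divide by -21.00000 → v1 = (-0.47619, 1.00000, 0.19048)
Kv1 = (8.28571, -7.28571, 1.66667); divide by 8.28571 → v2 = (1.00000, -0.87931, 0.20115)
Kv2 = (-8.87356, 11.00000, -1.04023); divide by 11.00000 → v3 = (-0.80669, 1.00000, -0.09457)
Requested entry of v3: 1544/-1914 = -0.8067

-0.8067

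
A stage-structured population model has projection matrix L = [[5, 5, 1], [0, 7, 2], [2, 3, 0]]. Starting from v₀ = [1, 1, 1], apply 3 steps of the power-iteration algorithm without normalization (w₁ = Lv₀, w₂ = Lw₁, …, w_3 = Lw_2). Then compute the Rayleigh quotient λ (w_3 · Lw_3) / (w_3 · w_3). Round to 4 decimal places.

8.6165

w1 = Lv₀ = (5·1 + 5·1 + 1·1; 0·1 + 7·1 + 2·1; 2·1 + 3·1 + 0·1) = (11, 9, 5)
w2 = Lw1 = (5·11 + 5·9 + 1·5; 0·11 + 7·9 + 2·5; 2·11 + 3·9 + 0·5) = (105, 73, 49)
w3 = Lw2 = (939, 609, 429)
Lw3 = (8169, 5121, 3705)
w3·Lw3 = 939·8169 + 609·5121 + 429·3705 = 12378825; w3·w3 = 939·939 + 609·609 + 429·429 = 1436643
λ ≈ 12378825/1436643 = 8.6165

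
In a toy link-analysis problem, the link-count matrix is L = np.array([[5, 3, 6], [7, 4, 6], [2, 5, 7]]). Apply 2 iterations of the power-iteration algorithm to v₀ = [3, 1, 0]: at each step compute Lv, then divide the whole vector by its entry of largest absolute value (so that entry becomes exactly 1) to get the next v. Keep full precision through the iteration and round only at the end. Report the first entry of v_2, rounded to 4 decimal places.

0.7911

Lv0 = (18.00000, 25.00000, 11.00000); divide by 25.00000 → v1 = (0.72000, 1.00000, 0.44000)
Lv1 = (9.24000, 11.68000, 9.52000); divide by 11.68000 → v2 = (0.79110, 1.00000, 0.81507)
Requested entry of v2: 231/292 = 0.7911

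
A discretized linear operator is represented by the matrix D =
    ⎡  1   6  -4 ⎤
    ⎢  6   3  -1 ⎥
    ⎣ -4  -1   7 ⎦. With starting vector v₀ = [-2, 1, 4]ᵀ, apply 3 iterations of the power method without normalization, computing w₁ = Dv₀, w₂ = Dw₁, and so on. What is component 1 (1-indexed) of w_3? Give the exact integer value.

-2330

w1 = Dv₀ = (1·(-2) + 6·1 + (-4)·4; 6·(-2) + 3·1 + (-1)·4; (-4)·(-2) + (-1)·1 + 7·4) = (-12, -13, 35)
w2 = Dw1 = (1·(-12) + 6·(-13) + (-4)·35; 6·(-12) + 3·(-13) + (-1)·35; (-4)·(-12) + (-1)·(-13) + 7·35) = (-230, -146, 306)
w3 = Dw2 = (-2330, -2124, 3208)
The requested component of w3 is -2330.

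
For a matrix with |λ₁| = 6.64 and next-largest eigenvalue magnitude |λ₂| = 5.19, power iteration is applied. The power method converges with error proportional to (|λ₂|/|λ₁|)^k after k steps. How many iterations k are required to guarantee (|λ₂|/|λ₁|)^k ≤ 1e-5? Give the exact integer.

|λ₂/λ₁| = 5.19/6.64 = 0.78163
Need k ≥ ln(1e-5) / ln(0.78163) = -11.5129 / -0.2464 ≈ 46.729
Smallest integer k satisfying the bound: 47

47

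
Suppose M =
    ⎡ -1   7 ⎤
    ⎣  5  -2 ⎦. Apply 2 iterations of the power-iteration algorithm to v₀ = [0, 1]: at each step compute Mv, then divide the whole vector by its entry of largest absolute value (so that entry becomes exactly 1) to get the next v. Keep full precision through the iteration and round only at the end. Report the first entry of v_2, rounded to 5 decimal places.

Mv0 = (7.000000, -2.000000); divide by 7.000000 → v1 = (1.000000, -0.285714)
Mv1 = (-3.000000, 5.571429); divide by 5.571429 → v2 = (-0.538462, 1.000000)
Requested entry of v2: -21/39 = -0.53846

-0.53846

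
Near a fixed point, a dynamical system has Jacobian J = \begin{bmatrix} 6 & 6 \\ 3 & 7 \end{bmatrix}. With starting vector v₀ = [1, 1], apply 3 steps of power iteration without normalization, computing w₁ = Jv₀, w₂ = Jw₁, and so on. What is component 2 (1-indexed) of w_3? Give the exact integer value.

w1 = Jv₀ = (6·1 + 6·1; 3·1 + 7·1) = (12, 10)
w2 = Jw1 = (6·12 + 6·10; 3·12 + 7·10) = (132, 106)
w3 = Jw2 = (1428, 1138)
The requested component of w3 is 1138.

1138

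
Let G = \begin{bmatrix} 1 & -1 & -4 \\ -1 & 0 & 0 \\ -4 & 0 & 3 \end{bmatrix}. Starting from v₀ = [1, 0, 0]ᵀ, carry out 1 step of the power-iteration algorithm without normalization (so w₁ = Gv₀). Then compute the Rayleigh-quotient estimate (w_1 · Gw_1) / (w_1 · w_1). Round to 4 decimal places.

λ ≈ 4.6111

w1 = Gv₀ = (1·1 + (-1)·0 + (-4)·0; (-1)·1 + 0·0 + 0·0; (-4)·1 + 0·0 + 3·0) = (1, -1, -4)
Gw1 = (18, -1, -16)
w1·Gw1 = 1·18 + (-1)·(-1) + (-4)·(-16) = 83; w1·w1 = 1·1 + (-1)·(-1) + (-4)·(-4) = 18
λ ≈ 83/18 = 4.6111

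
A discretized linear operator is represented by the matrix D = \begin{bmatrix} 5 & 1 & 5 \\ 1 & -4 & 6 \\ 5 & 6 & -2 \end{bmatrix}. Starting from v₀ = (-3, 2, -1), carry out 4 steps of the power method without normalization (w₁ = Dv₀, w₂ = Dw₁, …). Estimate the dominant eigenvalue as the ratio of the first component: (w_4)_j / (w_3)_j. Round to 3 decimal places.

λ ≈ 5.688

w1 = Dv₀ = (5·(-3) + 1·2 + 5·(-1); 1·(-3) + (-4)·2 + 6·(-1); 5·(-3) + 6·2 + (-2)·(-1)) = (-18, -17, -1)
w2 = Dw1 = (5·(-18) + 1·(-17) + 5·(-1); 1·(-18) + (-4)·(-17) + 6·(-1); 5·(-18) + 6·(-17) + (-2)·(-1)) = (-112, 44, -190)
w3 = Dw2 = (-1466, -1428, 84)
w4 = Dw3 = (-8338, 4750, -16066)
Ratio at component: -8338 / -1466 = 5.688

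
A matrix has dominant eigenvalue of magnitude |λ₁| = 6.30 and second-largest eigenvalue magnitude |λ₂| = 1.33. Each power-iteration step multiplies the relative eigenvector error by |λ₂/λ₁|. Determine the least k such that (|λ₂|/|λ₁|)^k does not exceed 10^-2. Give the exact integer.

3

|λ₂/λ₁| = 1.33/6.30 = 0.21111
Need k ≥ ln(10^-2) / ln(0.21111) = -4.6052 / -1.5554 ≈ 2.961
Smallest integer k satisfying the bound: 3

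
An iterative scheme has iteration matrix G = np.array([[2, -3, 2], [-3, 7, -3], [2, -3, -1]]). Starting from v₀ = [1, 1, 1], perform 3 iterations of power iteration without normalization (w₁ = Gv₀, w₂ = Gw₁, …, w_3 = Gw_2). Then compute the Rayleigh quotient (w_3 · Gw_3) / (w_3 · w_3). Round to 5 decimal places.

w1 = Gv₀ = (2·1 + (-3)·1 + 2·1; (-3)·1 + 7·1 + (-3)·1; 2·1 + (-3)·1 + (-1)·1) = (1, 1, -2)
w2 = Gw1 = (2·1 + (-3)·1 + 2·(-2); (-3)·1 + 7·1 + (-3)·(-2); 2·1 + (-3)·1 + (-1)·(-2)) = (-5, 10, 1)
w3 = Gw2 = (-38, 82, -41)
Gw3 = (-404, 811, -281)
w3·Gw3 = (-38)·(-404) + 82·811 + (-41)·(-281) = 93375; w3·w3 = (-38)·(-38) + 82·82 + (-41)·(-41) = 9849
λ ≈ 93375/9849 = 9.48066

λ ≈ 9.48066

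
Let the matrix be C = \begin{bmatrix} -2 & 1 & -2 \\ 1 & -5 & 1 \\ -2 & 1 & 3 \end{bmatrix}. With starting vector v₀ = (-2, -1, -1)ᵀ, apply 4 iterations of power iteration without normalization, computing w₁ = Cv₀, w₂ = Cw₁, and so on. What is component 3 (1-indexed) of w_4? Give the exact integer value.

-84

w1 = Cv₀ = ((-2)·(-2) + 1·(-1) + (-2)·(-1); 1·(-2) + (-5)·(-1) + 1·(-1); (-2)·(-2) + 1·(-1) + 3·(-1)) = (5, 2, 0)
w2 = Cw1 = ((-2)·5 + 1·2 + (-2)·0; 1·5 + (-5)·2 + 1·0; (-2)·5 + 1·2 + 3·0) = (-8, -5, -8)
w3 = Cw2 = (27, 9, -13)
w4 = Cw3 = (-19, -31, -84)
The requested component of w4 is -84.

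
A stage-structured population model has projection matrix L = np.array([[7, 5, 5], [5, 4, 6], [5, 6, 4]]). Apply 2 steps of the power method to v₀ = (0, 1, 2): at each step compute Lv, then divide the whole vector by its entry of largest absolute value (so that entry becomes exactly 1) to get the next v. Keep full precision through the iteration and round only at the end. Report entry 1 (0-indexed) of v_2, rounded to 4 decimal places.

Lv0 = (15.00000, 16.00000, 14.00000); divide by 16.00000 → v1 = (0.93750, 1.00000, 0.87500)
Lv1 = (15.93750, 13.93750, 14.18750); divide by 15.93750 → v2 = (1.00000, 0.87451, 0.89020)
Requested entry of v2: 223/255 = 0.8745

0.8745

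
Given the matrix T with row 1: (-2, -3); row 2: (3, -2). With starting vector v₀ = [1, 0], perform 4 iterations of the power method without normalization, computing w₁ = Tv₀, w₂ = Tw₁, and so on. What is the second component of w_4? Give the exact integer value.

w1 = Tv₀ = (-2, 3)
w2 = Tw1 = (-5, -12)
w3 = Tw2 = (46, 9)
w4 = Tw3 = (-119, 120)
The requested component of w4 is 120.

120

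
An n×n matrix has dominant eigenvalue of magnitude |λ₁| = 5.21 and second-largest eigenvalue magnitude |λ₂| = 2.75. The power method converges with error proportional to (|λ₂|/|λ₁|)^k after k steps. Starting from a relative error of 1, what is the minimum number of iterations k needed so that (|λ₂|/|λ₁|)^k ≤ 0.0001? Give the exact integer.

|λ₂/λ₁| = 2.75/5.21 = 0.52783
Need k ≥ ln(0.0001) / ln(0.52783) = -9.2103 / -0.6390 ≈ 14.414
Smallest integer k satisfying the bound: 15

15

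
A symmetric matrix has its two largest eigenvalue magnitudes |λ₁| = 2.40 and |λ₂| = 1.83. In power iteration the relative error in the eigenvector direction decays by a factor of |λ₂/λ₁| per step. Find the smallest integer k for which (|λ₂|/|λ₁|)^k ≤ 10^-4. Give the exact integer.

|λ₂/λ₁| = 1.83/2.40 = 0.76250
Need k ≥ ln(10^-4) / ln(0.76250) = -9.2103 / -0.2712 ≈ 33.967
Smallest integer k satisfying the bound: 34

34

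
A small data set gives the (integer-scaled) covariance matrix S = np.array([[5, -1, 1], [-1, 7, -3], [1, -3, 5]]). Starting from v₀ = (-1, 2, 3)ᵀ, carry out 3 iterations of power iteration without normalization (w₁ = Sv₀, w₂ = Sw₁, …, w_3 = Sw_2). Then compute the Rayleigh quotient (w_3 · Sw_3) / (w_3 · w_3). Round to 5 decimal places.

w1 = Sv₀ = (5·(-1) + (-1)·2 + 1·3; (-1)·(-1) + 7·2 + (-3)·3; 1·(-1) + (-3)·2 + 5·3) = (-4, 6, 8)
w2 = Sw1 = (5·(-4) + (-1)·6 + 1·8; (-1)·(-4) + 7·6 + (-3)·8; 1·(-4) + (-3)·6 + 5·8) = (-18, 22, 18)
w3 = Sw2 = (-94, 118, 6)
Sw3 = (-582, 902, -418)
w3·Sw3 = (-94)·(-582) + 118·902 + 6·(-418) = 158636; w3·w3 = (-94)·(-94) + 118·118 + 6·6 = 22796
λ ≈ 158636/22796 = 6.95894

λ ≈ 6.95894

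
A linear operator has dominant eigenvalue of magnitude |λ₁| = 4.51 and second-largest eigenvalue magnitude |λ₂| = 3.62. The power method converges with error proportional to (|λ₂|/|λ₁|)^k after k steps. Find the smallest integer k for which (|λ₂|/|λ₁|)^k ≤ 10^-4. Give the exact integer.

42

|λ₂/λ₁| = 3.62/4.51 = 0.80266
Need k ≥ ln(10^-4) / ln(0.80266) = -9.2103 / -0.2198 ≈ 41.899
Smallest integer k satisfying the bound: 42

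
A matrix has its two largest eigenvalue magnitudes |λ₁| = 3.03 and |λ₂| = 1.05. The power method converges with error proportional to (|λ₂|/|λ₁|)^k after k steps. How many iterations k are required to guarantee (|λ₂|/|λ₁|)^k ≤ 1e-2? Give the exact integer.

|λ₂/λ₁| = 1.05/3.03 = 0.34653
Need k ≥ ln(1e-2) / ln(0.34653) = -4.6052 / -1.0598 ≈ 4.345
Smallest integer k satisfying the bound: 5

5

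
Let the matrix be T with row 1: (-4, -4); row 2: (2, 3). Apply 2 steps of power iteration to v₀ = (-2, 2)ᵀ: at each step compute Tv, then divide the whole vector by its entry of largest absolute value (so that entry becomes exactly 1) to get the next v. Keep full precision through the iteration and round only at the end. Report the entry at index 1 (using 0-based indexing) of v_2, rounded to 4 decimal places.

Tv0 = (0.00000, 2.00000); divide by 2.00000 → v1 = (0.00000, 1.00000)
Tv1 = (-4.00000, 3.00000); divide by -4.00000 → v2 = (1.00000, -0.75000)
Requested entry of v2: 6/-8 = -0.7500

-0.7500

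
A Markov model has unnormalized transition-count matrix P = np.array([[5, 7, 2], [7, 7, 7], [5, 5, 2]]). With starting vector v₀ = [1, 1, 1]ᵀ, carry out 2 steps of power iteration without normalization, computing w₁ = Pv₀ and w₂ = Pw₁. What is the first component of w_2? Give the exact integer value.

w1 = Pv₀ = (14, 21, 12)
w2 = Pw1 = (241, 329, 199)
The requested component of w2 is 241.

241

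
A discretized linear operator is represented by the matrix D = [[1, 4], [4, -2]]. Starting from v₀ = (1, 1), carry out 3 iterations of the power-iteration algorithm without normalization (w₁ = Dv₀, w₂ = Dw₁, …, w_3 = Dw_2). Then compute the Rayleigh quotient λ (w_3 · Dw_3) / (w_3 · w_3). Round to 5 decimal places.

λ ≈ 2.75699

w1 = Dv₀ = (1·1 + 4·1; 4·1 + (-2)·1) = (5, 2)
w2 = Dw1 = (1·5 + 4·2; 4·5 + (-2)·2) = (13, 16)
w3 = Dw2 = (77, 20)
Dw3 = (157, 268)
w3·Dw3 = 77·157 + 20·268 = 17449; w3·w3 = 77·77 + 20·20 = 6329
λ ≈ 17449/6329 = 2.75699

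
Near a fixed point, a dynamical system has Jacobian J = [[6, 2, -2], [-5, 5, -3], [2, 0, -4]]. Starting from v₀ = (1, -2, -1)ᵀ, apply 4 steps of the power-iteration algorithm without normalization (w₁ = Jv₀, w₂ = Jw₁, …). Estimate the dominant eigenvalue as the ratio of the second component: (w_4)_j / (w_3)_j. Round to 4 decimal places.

2.2251

w1 = Jv₀ = (4, -12, 6)
w2 = Jw1 = (-12, -98, -16)
w3 = Jw2 = (-236, -382, 40)
w4 = Jw3 = (-2260, -850, -632)
Ratio at component: -850 / -382 = 2.2251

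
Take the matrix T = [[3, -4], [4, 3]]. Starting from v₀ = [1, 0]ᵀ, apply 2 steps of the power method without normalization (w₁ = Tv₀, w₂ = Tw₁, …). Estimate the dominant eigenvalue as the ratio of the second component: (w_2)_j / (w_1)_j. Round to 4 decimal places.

w1 = Tv₀ = (3, 4)
w2 = Tw1 = (-7, 24)
Ratio at component: 24 / 4 = 6.0000

λ ≈ 6.0000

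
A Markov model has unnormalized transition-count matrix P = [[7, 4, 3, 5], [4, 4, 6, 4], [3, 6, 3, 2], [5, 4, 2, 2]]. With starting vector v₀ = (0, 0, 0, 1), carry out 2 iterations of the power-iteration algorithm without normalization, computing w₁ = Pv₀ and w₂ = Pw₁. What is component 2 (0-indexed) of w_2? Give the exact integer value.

49

w1 = Pv₀ = (7·0 + 4·0 + 3·0 + 5·1; 4·0 + 4·0 + 6·0 + 4·1; 3·0 + 6·0 + 3·0 + 2·1; 5·0 + 4·0 + 2·0 + 2·1) = (5, 4, 2, 2)
w2 = Pw1 = (7·5 + 4·4 + 3·2 + 5·2; 4·5 + 4·4 + 6·2 + 4·2; 3·5 + 6·4 + 3·2 + 2·2; 5·5 + 4·4 + 2·2 + 2·2) = (67, 56, 49, 49)
The requested component of w2 is 49.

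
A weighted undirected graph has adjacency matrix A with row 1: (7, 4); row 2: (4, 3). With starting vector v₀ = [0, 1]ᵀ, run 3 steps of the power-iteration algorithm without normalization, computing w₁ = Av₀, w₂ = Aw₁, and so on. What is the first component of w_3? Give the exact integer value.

380

w1 = Av₀ = (7·0 + 4·1; 4·0 + 3·1) = (4, 3)
w2 = Aw1 = (7·4 + 4·3; 4·4 + 3·3) = (40, 25)
w3 = Aw2 = (380, 235)
The requested component of w3 is 380.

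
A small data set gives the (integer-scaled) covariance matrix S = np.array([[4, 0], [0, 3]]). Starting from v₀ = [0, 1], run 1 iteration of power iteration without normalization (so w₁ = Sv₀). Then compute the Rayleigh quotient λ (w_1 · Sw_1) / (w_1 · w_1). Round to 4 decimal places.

w1 = Sv₀ = (0, 3)
Sw1 = (0, 9)
w1·Sw1 = 0·0 + 3·9 = 27; w1·w1 = 0·0 + 3·3 = 9
λ ≈ 27/9 = 3.0000

λ ≈ 3.0000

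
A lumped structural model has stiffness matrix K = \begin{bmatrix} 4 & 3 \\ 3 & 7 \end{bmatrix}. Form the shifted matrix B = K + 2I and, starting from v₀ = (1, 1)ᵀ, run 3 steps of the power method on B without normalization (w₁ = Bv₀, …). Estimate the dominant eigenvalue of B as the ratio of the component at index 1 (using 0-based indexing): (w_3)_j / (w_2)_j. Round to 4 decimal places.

B = K + 2I has rows (6, 3); (3, 9)
w1 = Bv₀ = (6·1 + 3·1; 3·1 + 9·1) = (9, 12)
w2 = Bw1 = (6·9 + 3·12; 3·9 + 9·12) = (90, 135)
w3 = Bw2 = (945, 1485)
Ratio: 1485/135 = 11.0000

11.0000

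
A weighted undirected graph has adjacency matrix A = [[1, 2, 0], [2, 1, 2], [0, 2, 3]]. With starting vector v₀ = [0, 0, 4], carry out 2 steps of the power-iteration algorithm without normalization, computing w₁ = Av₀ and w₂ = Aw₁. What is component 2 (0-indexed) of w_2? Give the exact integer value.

w1 = Av₀ = (1·0 + 2·0 + 0·4; 2·0 + 1·0 + 2·4; 0·0 + 2·0 + 3·4) = (0, 8, 12)
w2 = Aw1 = (1·0 + 2·8 + 0·12; 2·0 + 1·8 + 2·12; 0·0 + 2·8 + 3·12) = (16, 32, 52)
The requested component of w2 is 52.

52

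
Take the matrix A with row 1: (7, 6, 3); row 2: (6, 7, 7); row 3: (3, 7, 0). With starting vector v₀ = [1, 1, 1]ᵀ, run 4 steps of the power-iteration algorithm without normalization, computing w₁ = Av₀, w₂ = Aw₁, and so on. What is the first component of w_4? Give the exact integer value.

w1 = Av₀ = (7·1 + 6·1 + 3·1; 6·1 + 7·1 + 7·1; 3·1 + 7·1 + 0·1) = (16, 20, 10)
w2 = Aw1 = (7·16 + 6·20 + 3·10; 6·16 + 7·20 + 7·10; 3·16 + 7·20 + 0·10) = (262, 306, 188)
w3 = Aw2 = (4234, 5030, 2928)
w4 = Aw3 = (68602, 81110, 47912)
The requested component of w4 is 68602.

68602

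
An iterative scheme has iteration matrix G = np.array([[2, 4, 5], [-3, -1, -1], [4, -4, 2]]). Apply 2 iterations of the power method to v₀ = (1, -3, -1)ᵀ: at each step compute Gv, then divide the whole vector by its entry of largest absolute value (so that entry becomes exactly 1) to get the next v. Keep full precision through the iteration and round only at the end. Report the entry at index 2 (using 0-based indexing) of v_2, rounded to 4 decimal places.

Gv0 = (-15.00000, 1.00000, 14.00000); divide by -15.00000 → v1 = (1.00000, -0.06667, -0.93333)
Gv1 = (-2.93333, -2.00000, 2.40000); divide by -2.93333 → v2 = (1.00000, 0.68182, -0.81818)
Requested entry of v2: -36/44 = -0.8182

-0.8182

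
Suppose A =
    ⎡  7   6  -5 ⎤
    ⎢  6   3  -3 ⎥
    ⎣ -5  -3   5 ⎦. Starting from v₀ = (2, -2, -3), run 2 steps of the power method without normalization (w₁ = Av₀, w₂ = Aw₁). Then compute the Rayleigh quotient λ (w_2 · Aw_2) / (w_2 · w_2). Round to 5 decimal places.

w1 = Av₀ = (7·2 + 6·(-2) + (-5)·(-3); 6·2 + 3·(-2) + (-3)·(-3); (-5)·2 + (-3)·(-2) + 5·(-3)) = (17, 15, -19)
w2 = Aw1 = (7·17 + 6·15 + (-5)·(-19); 6·17 + 3·15 + (-3)·(-19); (-5)·17 + (-3)·15 + 5·(-19)) = (304, 204, -225)
Aw2 = (4477, 3111, -3257)
w2·Aw2 = 304·4477 + 204·3111 + (-225)·(-3257) = 2728477; w2·w2 = 304·304 + 204·204 + (-225)·(-225) = 184657
λ ≈ 2728477/184657 = 14.77592

λ ≈ 14.77592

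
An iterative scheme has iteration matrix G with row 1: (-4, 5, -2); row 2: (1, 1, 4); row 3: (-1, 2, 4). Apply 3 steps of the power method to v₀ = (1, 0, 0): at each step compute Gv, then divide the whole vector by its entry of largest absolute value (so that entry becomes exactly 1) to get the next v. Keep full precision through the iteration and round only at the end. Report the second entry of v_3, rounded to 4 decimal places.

Gv0 = (-4.00000, 1.00000, -1.00000); divide by -4.00000 → v1 = (1.00000, -0.25000, 0.25000)
Gv1 = (-5.75000, 1.75000, -0.50000); divide by -5.75000 → v2 = (1.00000, -0.30435, 0.08696)
Gv2 = (-5.69565, 1.04348, -1.26087); divide by -5.69565 → v3 = (1.00000, -0.18321, 0.22137)
Requested entry of v3: 24/-131 = -0.1832

-0.1832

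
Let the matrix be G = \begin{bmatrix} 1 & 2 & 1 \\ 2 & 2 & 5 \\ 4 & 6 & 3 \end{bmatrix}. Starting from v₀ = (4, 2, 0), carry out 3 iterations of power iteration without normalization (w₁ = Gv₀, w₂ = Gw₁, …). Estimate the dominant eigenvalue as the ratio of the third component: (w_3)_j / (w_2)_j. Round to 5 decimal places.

w1 = Gv₀ = (8, 12, 28)
w2 = Gw1 = (60, 180, 188)
w3 = Gw2 = (608, 1420, 1884)
Ratio at component: 1884 / 188 = 10.02128

10.02128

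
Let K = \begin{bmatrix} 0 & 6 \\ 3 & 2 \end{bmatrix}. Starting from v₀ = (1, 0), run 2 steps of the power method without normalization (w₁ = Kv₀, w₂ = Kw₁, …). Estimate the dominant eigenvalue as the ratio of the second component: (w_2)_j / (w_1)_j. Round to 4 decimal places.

2.0000

w1 = Kv₀ = (0·1 + 6·0; 3·1 + 2·0) = (0, 3)
w2 = Kw1 = (0·0 + 6·3; 3·0 + 2·3) = (18, 6)
Ratio at component: 6 / 3 = 2.0000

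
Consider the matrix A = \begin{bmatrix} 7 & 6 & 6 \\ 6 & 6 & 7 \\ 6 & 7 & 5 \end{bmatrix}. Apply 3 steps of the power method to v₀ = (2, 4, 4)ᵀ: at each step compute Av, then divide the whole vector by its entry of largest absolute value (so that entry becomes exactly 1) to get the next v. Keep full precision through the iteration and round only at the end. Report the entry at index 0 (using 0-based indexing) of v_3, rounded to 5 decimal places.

1.00000

Av0 = (62.000000, 64.000000, 60.000000); divide by 64.000000 → v1 = (0.968750, 1.000000, 0.937500)
Av1 = (18.406250, 18.375000, 17.500000); divide by 18.406250 → v2 = (1.000000, 0.998302, 0.950764)
Av2 = (18.694397, 18.645161, 17.741935); divide by 18.694397 → v3 = (1.000000, 0.997366, 0.949051)
Requested entry of v3: 22022/22022 = 1.00000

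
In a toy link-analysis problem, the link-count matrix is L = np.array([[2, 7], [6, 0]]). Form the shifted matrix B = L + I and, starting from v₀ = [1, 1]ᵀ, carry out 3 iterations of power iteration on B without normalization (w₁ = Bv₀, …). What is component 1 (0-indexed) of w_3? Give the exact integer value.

B = L + I has rows (3, 7); (6, 1)
w1 = Bv₀ = (10, 7)
w2 = Bw1 = (79, 67)
w3 = Bw2 = (706, 541)
Requested component of w3: 541

541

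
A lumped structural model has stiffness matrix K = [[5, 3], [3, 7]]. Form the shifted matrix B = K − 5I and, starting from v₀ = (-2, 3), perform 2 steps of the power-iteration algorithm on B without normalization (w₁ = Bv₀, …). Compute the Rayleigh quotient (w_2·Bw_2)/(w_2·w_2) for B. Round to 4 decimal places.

2.0000

B = K − 5I has rows (0, 3); (3, 2)
w1 = Bv₀ = (0·(-2) + 3·3; 3·(-2) + 2·3) = (9, 0)
w2 = Bw1 = (0·9 + 3·0; 3·9 + 2·0) = (0, 27)
Bw2 = (81, 54)
w2·Bw2 = 1458; w2·w2 = 729; μ ≈ 1458/729 = 2.0000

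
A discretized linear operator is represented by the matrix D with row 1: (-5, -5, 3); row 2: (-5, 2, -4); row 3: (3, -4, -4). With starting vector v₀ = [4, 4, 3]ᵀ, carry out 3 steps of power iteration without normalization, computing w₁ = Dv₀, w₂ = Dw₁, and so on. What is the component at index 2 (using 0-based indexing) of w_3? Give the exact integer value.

-271

w1 = Dv₀ = (-31, -24, -16)
w2 = Dw1 = (227, 171, 67)
w3 = Dw2 = (-1789, -1061, -271)
The requested component of w3 is -271.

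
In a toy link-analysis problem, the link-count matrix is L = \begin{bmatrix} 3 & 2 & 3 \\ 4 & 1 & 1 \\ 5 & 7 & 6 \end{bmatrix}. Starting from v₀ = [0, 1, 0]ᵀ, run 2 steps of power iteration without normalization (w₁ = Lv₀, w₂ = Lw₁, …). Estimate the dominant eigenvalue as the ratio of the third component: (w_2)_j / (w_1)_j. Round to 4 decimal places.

8.4286

w1 = Lv₀ = (3·0 + 2·1 + 3·0; 4·0 + 1·1 + 1·0; 5·0 + 7·1 + 6·0) = (2, 1, 7)
w2 = Lw1 = (3·2 + 2·1 + 3·7; 4·2 + 1·1 + 1·7; 5·2 + 7·1 + 6·7) = (29, 16, 59)
Ratio at component: 59 / 7 = 8.4286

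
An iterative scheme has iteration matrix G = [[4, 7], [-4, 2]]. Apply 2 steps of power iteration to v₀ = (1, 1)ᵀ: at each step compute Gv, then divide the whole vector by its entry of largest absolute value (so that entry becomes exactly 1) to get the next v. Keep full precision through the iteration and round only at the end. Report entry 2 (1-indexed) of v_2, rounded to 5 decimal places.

1.00000

Gv0 = (11.000000, -2.000000); divide by 11.000000 → v1 = (1.000000, -0.181818)
Gv1 = (2.727273, -4.363636); divide by -4.363636 → v2 = (-0.625000, 1.000000)
Requested entry of v2: -48/-48 = 1.00000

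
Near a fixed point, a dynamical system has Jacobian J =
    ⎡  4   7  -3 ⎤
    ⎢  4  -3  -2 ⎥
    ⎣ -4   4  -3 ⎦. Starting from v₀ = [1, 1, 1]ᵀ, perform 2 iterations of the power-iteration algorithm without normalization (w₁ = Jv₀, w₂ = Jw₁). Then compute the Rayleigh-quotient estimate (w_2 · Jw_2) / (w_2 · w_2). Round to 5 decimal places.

w1 = Jv₀ = (4·1 + 7·1 + (-3)·1; 4·1 + (-3)·1 + (-2)·1; (-4)·1 + 4·1 + (-3)·1) = (8, -1, -3)
w2 = Jw1 = (4·8 + 7·(-1) + (-3)·(-3); 4·8 + (-3)·(-1) + (-2)·(-3); (-4)·8 + 4·(-1) + (-3)·(-3)) = (34, 41, -27)
Jw2 = (504, 67, 109)
w2·Jw2 = 34·504 + 41·67 + (-27)·109 = 16940; w2·w2 = 34·34 + 41·41 + (-27)·(-27) = 3566
λ ≈ 16940/3566 = 4.75042

4.75042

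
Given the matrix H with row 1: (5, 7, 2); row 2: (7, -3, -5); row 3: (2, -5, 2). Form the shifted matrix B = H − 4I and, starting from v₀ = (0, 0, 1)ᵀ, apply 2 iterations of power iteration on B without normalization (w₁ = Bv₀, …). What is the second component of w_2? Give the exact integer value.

59

B = H − 4I has rows (1, 7, 2); (7, -7, -5); (2, -5, -2)
w1 = Bv₀ = (1·0 + 7·0 + 2·1; 7·0 + (-7)·0 + (-5)·1; 2·0 + (-5)·0 + (-2)·1) = (2, -5, -2)
w2 = Bw1 = (1·2 + 7·(-5) + 2·(-2); 7·2 + (-7)·(-5) + (-5)·(-2); 2·2 + (-5)·(-5) + (-2)·(-2)) = (-37, 59, 33)
Requested component of w2: 59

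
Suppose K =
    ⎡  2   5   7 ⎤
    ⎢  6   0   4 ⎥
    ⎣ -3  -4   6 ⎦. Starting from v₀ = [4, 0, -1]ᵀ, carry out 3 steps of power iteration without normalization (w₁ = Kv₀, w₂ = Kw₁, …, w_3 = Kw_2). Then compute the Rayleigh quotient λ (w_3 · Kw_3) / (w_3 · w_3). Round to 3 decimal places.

7.351

w1 = Kv₀ = (1, 20, -18)
w2 = Kw1 = (-24, -66, -191)
w3 = Kw2 = (-1715, -908, -810)
Kw3 = (-13640, -13530, 3917)
w3·Kw3 = (-1715)·(-13640) + (-908)·(-13530) + (-810)·3917 = 32505070; w3·w3 = (-1715)·(-1715) + (-908)·(-908) + (-810)·(-810) = 4421789
λ ≈ 32505070/4421789 = 7.351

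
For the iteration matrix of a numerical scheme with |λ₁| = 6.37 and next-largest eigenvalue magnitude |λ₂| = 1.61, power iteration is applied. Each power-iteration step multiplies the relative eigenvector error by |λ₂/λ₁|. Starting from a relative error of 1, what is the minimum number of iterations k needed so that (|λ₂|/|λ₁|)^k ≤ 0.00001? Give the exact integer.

9

|λ₂/λ₁| = 1.61/6.37 = 0.25275
Need k ≥ ln(0.00001) / ln(0.25275) = -11.5129 / -1.3754 ≈ 8.371
Smallest integer k satisfying the bound: 9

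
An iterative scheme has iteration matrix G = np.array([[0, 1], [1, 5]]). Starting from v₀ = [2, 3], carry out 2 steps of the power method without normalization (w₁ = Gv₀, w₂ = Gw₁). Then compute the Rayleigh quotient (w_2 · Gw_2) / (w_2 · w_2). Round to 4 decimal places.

w1 = Gv₀ = (0·2 + 1·3; 1·2 + 5·3) = (3, 17)
w2 = Gw1 = (0·3 + 1·17; 1·3 + 5·17) = (17, 88)
Gw2 = (88, 457)
w2·Gw2 = 17·88 + 88·457 = 41712; w2·w2 = 17·17 + 88·88 = 8033
λ ≈ 41712/8033 = 5.1926

5.1926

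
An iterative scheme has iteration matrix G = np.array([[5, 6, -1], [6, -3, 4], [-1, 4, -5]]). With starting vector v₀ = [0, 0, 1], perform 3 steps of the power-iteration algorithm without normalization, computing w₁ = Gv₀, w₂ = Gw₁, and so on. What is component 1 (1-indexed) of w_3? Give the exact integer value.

w1 = Gv₀ = (5·0 + 6·0 + (-1)·1; 6·0 + (-3)·0 + 4·1; (-1)·0 + 4·0 + (-5)·1) = (-1, 4, -5)
w2 = Gw1 = (5·(-1) + 6·4 + (-1)·(-5); 6·(-1) + (-3)·4 + 4·(-5); (-1)·(-1) + 4·4 + (-5)·(-5)) = (24, -38, 42)
w3 = Gw2 = (-150, 426, -386)
The requested component of w3 is -150.

-150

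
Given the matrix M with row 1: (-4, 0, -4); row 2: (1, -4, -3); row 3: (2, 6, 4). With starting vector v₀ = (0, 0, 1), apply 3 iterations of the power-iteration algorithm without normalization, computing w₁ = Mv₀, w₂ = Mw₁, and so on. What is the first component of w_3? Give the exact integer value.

w1 = Mv₀ = ((-4)·0 + 0·0 + (-4)·1; 1·0 + (-4)·0 + (-3)·1; 2·0 + 6·0 + 4·1) = (-4, -3, 4)
w2 = Mw1 = ((-4)·(-4) + 0·(-3) + (-4)·4; 1·(-4) + (-4)·(-3) + (-3)·4; 2·(-4) + 6·(-3) + 4·4) = (0, -4, -10)
w3 = Mw2 = (40, 46, -64)
The requested component of w3 is 40.

40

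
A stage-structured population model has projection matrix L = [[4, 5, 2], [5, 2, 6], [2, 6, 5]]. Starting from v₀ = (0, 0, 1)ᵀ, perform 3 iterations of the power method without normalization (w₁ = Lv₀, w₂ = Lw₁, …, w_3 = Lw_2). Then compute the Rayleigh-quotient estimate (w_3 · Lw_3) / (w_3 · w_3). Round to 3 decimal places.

λ ≈ 12.407

w1 = Lv₀ = (4·0 + 5·0 + 2·1; 5·0 + 2·0 + 6·1; 2·0 + 6·0 + 5·1) = (2, 6, 5)
w2 = Lw1 = (4·2 + 5·6 + 2·5; 5·2 + 2·6 + 6·5; 2·2 + 6·6 + 5·5) = (48, 52, 65)
w3 = Lw2 = (582, 734, 733)
Lw3 = (7464, 8776, 9233)
w3·Lw3 = 582·7464 + 734·8776 + 733·9233 = 17553421; w3·w3 = 582·582 + 734·734 + 733·733 = 1414769
λ ≈ 17553421/1414769 = 12.407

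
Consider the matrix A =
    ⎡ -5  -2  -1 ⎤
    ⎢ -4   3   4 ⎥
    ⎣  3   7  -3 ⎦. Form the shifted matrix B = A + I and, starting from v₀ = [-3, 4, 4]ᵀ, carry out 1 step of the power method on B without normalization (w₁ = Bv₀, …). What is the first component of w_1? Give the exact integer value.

B = A + I has rows (-4, -2, -1); (-4, 4, 4); (3, 7, -2)
w1 = Bv₀ = ((-4)·(-3) + (-2)·4 + (-1)·4; (-4)·(-3) + 4·4 + 4·4; 3·(-3) + 7·4 + (-2)·4) = (0, 44, 11)
Requested component of w1: 0

0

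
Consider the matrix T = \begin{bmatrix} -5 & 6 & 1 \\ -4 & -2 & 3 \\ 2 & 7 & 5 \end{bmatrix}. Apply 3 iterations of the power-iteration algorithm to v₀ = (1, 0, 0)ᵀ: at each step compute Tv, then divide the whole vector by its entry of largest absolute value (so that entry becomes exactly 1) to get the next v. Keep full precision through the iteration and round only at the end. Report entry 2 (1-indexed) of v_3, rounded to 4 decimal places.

Tv0 = (-5.00000, -4.00000, 2.00000); divide by -5.00000 → v1 = (1.00000, 0.80000, -0.40000)
Tv1 = (-0.60000, -6.80000, 5.60000); divide by -6.80000 → v2 = (0.08824, 1.00000, -0.82353)
Tv2 = (4.73529, -4.82353, 3.05882); divide by -4.82353 → v3 = (-0.98171, 1.00000, -0.63415)
Requested entry of v3: -164/-164 = 1.0000

1.0000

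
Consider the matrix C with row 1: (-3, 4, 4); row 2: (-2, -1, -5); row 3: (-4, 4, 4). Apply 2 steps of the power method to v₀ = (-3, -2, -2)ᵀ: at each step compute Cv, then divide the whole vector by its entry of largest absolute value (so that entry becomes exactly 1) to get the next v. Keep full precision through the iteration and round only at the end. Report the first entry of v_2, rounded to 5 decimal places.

0.91667

Cv0 = (-7.000000, 18.000000, -4.000000); divide by 18.000000 → v1 = (-0.388889, 1.000000, -0.222222)
Cv1 = (4.277778, 0.888889, 4.666667); divide by 4.666667 → v2 = (0.916667, 0.190476, 1.000000)
Requested entry of v2: 77/84 = 0.91667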